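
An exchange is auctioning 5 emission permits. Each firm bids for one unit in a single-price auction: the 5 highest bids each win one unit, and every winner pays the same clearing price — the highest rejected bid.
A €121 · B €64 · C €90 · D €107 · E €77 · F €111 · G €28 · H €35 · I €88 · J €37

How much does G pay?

G pays €0

Ordering the bids: 121 (A), 111 (F), 107 (D), 90 (C), 88 (I), 77 (E), 64 (B), …
The 5 highest are A, F, D, C, I.
Clearing price = highest rejected bid = €77.
G does not win → pays €0.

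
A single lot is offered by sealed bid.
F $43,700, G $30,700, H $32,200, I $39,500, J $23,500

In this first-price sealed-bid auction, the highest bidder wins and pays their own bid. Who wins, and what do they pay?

F pays $43,700

Sorting bids: 43,700 (F) > 39,500 (I) > 32,200 (H) > 30,700 (G) > 23,500 (J)
First-price: F pays what they bid, $43,700.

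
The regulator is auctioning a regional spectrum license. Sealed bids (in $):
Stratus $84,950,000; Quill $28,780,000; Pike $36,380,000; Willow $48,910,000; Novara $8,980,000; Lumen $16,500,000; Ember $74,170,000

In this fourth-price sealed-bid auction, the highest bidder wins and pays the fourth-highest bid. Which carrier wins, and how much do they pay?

Stratus pays $36,380,000

Sorting bids: 84,950,000 (Stratus) > 74,170,000 (Ember) > 48,910,000 (Willow) > 36,380,000 (Pike) > 28,780,000 (Quill) > 16,500,000 (Lumen) > …
Stratus is highest; pays the fourth-highest bid, $36,380,000.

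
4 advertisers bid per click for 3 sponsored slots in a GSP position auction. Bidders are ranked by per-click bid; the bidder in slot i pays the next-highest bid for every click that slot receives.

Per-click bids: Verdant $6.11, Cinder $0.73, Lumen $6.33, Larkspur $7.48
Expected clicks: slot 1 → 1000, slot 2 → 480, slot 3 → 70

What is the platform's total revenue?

Total revenue: $9313.90

Ranked by bid: $7.48 (Larkspur) > $6.33 (Lumen) > $6.11 (Verdant) > $0.73 (Cinder)
Slot 1: Larkspur pays $6.33 × 1000 = $6330.00
Slot 2: Lumen pays $6.11 × 480 = $2932.80
Slot 3: Verdant pays $0.73 × 70 = $51.10
Total = $9313.90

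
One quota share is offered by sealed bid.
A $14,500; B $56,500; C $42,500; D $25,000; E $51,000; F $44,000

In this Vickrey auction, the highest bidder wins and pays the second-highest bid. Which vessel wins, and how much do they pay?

B pays $51,000

Vickrey auction: the highest bidder wins and pays the second-highest bid.
Bids in order: 56,500 (B) > 51,000 (E) > 44,000 (F) > 42,500 (C) > 25,000 (D) > 14,500 (A)
B wins with the highest bid; price is set by the runner-up at $51,000.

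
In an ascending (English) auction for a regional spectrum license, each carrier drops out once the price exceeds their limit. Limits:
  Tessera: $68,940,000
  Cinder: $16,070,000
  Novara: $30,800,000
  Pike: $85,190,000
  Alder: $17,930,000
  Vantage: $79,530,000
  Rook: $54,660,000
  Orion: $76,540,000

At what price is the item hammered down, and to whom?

Pike wins at $79,530,000

Limits in order: 85,190,000 (Pike) > 79,530,000 (Vantage) > 76,540,000 (Orion) > 68,940,000 (Tessera) > 54,660,000 (Rook) > 30,800,000 (Novara) > …
Bidding ends when Vantage exits at $79,530,000; Pike takes it.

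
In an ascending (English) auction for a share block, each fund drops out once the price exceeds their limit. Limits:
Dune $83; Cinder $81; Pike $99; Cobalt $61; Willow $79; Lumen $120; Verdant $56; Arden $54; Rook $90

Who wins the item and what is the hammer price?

Lumen wins at $99

Limits ranked: 120 (Lumen) > 99 (Pike) > 90 (Rook) > 83 (Dune) > 81 (Cinder) > 79 (Willow) > …
Bidding ends when Pike exits at $99; Lumen takes it.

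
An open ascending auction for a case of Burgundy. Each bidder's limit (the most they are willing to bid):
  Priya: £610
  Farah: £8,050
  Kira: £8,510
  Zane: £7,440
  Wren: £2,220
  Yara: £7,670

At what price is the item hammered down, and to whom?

Kira wins at £8,050

Limits in order: 8,510 (Kira) > 8,050 (Farah) > 7,670 (Yara) > 7,440 (Zane) > 2,220 (Wren) > 610 (Priya)
Bidding ends when Farah exits at £8,050; Kira takes it.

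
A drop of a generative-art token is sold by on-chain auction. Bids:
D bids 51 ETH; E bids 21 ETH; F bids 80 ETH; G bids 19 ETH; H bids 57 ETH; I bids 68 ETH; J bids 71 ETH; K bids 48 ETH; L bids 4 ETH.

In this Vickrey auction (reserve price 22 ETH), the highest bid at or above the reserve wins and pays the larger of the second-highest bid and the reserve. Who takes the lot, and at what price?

F pays 71 ETH

Sorting bids: 80 (F) > 71 (J) > 68 (I) > 57 (H) > 51 (D) > 48 (K) > …
Highest eligible bid: F at 80 ETH.
Second-highest bid 71 ETH exceeds the reserve 22 ETH → payment 71 ETH.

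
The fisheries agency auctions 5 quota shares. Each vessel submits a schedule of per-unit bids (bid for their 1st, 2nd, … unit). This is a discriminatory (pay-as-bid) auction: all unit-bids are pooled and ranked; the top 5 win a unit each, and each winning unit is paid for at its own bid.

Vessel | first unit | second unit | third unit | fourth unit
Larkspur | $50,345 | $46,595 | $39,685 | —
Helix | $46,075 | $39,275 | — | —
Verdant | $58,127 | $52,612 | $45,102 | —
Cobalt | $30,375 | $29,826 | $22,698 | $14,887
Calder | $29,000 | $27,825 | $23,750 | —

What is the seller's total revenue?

Pooled unit-bids ranked (top 5): 58,127 (Verdant-1), 52,612 (Verdant-2), 50,345 (Larkspur-1), 46,595 (Larkspur-2), 46,075 (Helix-1)
Next rejected bid: $45,102 (not a price — pay-as-bid).
Each winning unit pays its own bid.
Revenue = 58,127 + 52,612 + 50,345 + 46,595 + 46,075 = $253,754.

Total revenue: $253,754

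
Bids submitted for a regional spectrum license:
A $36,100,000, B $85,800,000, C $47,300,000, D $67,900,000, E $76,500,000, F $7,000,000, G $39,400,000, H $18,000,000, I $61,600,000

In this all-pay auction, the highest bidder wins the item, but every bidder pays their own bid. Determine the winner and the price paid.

B pays $85,800,000

Bids in order: 85,800,000 (B) > 76,500,000 (E) > 67,900,000 (D) > 61,600,000 (I) > 47,300,000 (C) > 39,400,000 (G) > …
B is highest and takes the item; every bidder forfeits their bid.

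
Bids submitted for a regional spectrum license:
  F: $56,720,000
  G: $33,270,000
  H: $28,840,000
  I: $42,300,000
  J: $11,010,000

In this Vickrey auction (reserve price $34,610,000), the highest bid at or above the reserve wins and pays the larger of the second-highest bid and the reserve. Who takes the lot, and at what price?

Bids ranked: 56,720,000 (F) > 42,300,000 (I) > 33,270,000 (G) > 28,840,000 (H) > 11,010,000 (J)
Highest eligible bid: F at $56,720,000.
Second-highest bid $42,300,000 exceeds the reserve $34,610,000 → payment $42,300,000.

F pays $42,300,000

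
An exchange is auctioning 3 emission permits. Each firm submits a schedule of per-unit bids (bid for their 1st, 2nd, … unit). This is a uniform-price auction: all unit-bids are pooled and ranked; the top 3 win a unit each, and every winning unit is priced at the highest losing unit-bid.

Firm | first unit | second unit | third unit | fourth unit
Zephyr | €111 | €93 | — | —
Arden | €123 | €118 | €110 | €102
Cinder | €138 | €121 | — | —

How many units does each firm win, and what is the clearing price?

Arden 1, Cinder 2; clearing price €118

Merging the schedules and taking the best 3: 138 (Cinder-1), 123 (Arden-1), 121 (Cinder-2)
First bid not allocated: €118.
Allocation: Arden 1, Cinder 2.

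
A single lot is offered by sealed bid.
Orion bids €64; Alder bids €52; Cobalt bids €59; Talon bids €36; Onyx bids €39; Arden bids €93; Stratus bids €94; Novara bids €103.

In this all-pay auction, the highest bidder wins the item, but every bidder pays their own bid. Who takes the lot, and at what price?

Sorting bids: 103 (Novara) > 94 (Stratus) > 93 (Arden) > 64 (Orion) > 59 (Cobalt) > 52 (Alder) > …
Novara wins with the top bid; all bids are sunk regardless.

Novara pays €103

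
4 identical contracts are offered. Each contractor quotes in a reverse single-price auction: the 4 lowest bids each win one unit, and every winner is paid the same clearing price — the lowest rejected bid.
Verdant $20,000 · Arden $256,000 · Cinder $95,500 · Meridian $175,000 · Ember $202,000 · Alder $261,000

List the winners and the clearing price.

Verdant, Cinder, Meridian, Ember; each is paid $256,000

Ordering the bids: 20,000 (Verdant), 95,500 (Cinder), 175,000 (Meridian), 202,000 (Ember), 256,000 (Arden), 261,000 (Alder)
Lowest 4: Verdant, Cinder, Meridian, Ember.
Lowest unsuccessful bid: $256,000 → clearing price.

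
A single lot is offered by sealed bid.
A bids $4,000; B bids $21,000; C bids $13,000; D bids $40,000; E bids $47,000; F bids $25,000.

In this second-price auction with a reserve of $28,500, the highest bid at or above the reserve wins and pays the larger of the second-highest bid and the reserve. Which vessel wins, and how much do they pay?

E pays $40,000

Rule: the highest bid at or above the reserve wins and pays the larger of the second-highest bid and the reserve.
Sorting bids: 47,000 (E) > 40,000 (D) > 25,000 (F) > 21,000 (B) > 13,000 (C) > 4,000 (A)
E has the top bid at or above the reserve ($47,000).
max(second-highest $40,000, reserve $28,500) = $40,000; the reserve does not bind.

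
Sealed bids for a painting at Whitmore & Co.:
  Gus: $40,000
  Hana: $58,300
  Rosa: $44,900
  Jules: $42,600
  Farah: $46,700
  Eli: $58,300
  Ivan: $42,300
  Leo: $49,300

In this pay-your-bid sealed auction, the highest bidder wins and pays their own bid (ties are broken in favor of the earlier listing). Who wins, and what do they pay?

Hana pays $58,300

Pay-your-bid sealed auction: the highest bidder wins and pays their own bid.
Bids in order: 58,300 (Hana) > 58,300 (Eli) > 49,300 (Leo) > 46,700 (Farah) > 44,900 (Rosa) > 42,600 (Jules) > …
Hana and Eli tie at $58,300; tie-break gives it to Hana.
Hana has the highest bid and pays exactly that: $58,300.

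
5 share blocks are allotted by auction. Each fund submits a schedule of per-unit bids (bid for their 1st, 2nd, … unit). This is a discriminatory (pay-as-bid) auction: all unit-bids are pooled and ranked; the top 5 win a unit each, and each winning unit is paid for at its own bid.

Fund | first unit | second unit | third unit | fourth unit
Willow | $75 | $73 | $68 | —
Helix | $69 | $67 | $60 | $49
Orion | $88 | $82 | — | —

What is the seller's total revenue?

Total revenue: $387

Merging the schedules and taking the best 5: 88 (Orion-1), 82 (Orion-2), 75 (Willow-1), 73 (Willow-2), 69 (Helix-1)
Next rejected bid: $68 (not a price — pay-as-bid).
Each winning unit pays its own bid.
Revenue = 88 + 82 + 75 + 73 + 69 = $387.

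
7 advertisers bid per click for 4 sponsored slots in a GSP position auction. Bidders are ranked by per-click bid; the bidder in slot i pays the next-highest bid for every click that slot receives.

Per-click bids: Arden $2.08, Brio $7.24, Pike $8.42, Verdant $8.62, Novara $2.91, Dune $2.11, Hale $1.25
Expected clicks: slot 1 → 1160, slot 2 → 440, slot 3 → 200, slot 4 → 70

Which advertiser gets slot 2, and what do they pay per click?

Pike; $7.24 per click

Per-click bids in order: $8.62 (Verdant) > $8.42 (Pike) > $7.24 (Brio) > $2.91 (Novara) > $2.11 (Dune) > …
Slot 2 goes to the second-ranked bidder, Pike, who pays the next bid down: $7.24/click.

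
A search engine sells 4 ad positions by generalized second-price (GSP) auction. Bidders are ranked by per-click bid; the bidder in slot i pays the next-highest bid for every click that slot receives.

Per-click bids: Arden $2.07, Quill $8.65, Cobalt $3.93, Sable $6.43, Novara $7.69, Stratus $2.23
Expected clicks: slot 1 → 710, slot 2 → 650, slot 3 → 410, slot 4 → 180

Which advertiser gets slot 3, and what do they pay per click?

Ranked by bid: $8.65 (Quill) > $7.69 (Novara) > $6.43 (Sable) > $3.93 (Cobalt) > $2.23 (Stratus) > …
Slot 3 goes to the third-ranked bidder, Sable, who pays the next bid down: $3.93/click.

Sable; $3.93 per click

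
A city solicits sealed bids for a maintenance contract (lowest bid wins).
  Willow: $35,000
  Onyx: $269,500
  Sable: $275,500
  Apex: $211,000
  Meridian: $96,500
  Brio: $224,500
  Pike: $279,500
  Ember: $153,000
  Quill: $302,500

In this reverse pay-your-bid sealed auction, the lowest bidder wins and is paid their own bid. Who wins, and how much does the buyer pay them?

Reverse pay-your-bid sealed auction: the lowest bidder wins and is paid their own bid.
Sorting bids: 35,000 (Willow) < 96,500 (Meridian) < 153,000 (Ember) < 211,000 (Apex) < 224,500 (Brio) < 269,500 (Onyx) < …
Willow is lowest → is paid own bid, $35,000.

Willow is paid $35,000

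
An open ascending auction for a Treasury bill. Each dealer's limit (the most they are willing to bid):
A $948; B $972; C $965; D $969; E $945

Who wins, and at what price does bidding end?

Ascending (English) auction: the price rises until one bidder remains; the winner pays the price at which the last rival dropped out.
Sorting limits: 972 (B) > 969 (D) > 965 (C) > 948 (A) > 945 (E)
D is the last rival to drop out, at $969; B remains and wins at that price.

B wins at $969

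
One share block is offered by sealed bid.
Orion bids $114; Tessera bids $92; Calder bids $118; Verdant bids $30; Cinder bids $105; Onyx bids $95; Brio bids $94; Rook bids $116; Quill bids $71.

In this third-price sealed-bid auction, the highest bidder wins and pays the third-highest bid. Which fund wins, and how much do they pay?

Calder pays $114

Bids ranked: 118 (Calder) > 116 (Rook) > 114 (Orion) > 105 (Cinder) > 95 (Onyx) > 94 (Brio) > …
Calder is highest; pays the third-highest bid, $114.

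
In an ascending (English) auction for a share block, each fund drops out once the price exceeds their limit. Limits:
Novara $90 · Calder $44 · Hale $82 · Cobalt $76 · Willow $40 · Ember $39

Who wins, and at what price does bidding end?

Novara wins at $82

Open ascending-bid auction: the price rises until one bidder remains; the winner pays the price at which the last rival dropped out.
Limits in order: 90 (Novara) > 82 (Hale) > 76 (Cobalt) > 44 (Calder) > 40 (Willow) > 39 (Ember)
Bidding ends when Hale exits at $82; Novara takes it.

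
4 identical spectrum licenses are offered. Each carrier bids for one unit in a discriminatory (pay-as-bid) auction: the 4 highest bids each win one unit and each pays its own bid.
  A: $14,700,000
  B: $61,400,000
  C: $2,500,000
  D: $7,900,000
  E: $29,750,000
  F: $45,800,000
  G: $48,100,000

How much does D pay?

Bids ranked high→low: 61,400,000 (B), 48,100,000 (G), 45,800,000 (F), 29,750,000 (E), 14,700,000 (A), 7,900,000 (D), …
Winners (4 units): B, G, F, E.
D does not win → $0.

D pays $0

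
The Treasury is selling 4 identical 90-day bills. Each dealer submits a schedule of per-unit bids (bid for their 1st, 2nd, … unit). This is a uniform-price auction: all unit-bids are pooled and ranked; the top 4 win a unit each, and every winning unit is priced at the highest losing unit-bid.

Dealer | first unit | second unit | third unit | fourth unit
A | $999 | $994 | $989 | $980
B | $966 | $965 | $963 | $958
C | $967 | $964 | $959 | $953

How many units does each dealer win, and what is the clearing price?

All unit-bids, highest first — top 4: 999 (A-1), 994 (A-2), 989 (A-3), 980 (A-4)
Highest rejected unit-bid = $967.
Allocation: A 4.

A 4; clearing price $967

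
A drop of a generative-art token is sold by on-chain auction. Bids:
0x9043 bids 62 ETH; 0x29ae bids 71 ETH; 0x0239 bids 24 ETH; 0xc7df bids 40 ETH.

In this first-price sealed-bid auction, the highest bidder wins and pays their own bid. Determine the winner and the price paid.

0x29ae pays 71 ETH

Bids ranked: 71 (0x29ae) > 62 (0x9043) > 40 (0xc7df) > 24 (0x0239)
First-price: 0x29ae pays what they bid, 71 ETH.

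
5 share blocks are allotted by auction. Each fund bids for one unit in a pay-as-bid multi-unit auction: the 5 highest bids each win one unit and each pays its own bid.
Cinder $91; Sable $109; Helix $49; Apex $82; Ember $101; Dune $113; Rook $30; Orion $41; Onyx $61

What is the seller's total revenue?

Total revenue: $496

Sorting: 113 (Dune), 109 (Sable), 101 (Ember), 91 (Cinder), 82 (Apex), 61 (Onyx), 49 (Helix), …
Winners (5 units): Dune, Sable, Ember, Cinder, Apex.
Total revenue = 113 + 109 + 101 + 91 + 82 = $496.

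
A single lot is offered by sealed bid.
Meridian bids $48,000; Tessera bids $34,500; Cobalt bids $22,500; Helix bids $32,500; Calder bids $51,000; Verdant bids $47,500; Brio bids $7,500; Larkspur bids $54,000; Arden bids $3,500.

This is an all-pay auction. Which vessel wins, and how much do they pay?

Larkspur pays $54,000

Rule: the highest bidder wins the item, but every bidder pays their own bid.
Sorting bids: 54,000 (Larkspur) > 51,000 (Calder) > 48,000 (Meridian) > 47,500 (Verdant) > 34,500 (Tessera) > 32,500 (Helix) > …
Larkspur is highest and takes the item; every bidder forfeits their bid.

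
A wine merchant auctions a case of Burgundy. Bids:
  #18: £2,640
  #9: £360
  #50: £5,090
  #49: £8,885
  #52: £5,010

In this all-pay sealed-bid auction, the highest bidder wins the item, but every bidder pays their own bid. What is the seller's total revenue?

Total revenue: £21,985

Rule: the highest bidder wins the item, but every bidder pays their own bid.
Bids in order: 8,885 (#49) > 5,090 (#50) > 5,010 (#52) > 2,640 (#18) > 360 (#9)
Every bidder forfeits their bid regardless of winning.
Revenue = 2,640 + 360 + 5,090 + 8,885 + 5,010 = £21,985.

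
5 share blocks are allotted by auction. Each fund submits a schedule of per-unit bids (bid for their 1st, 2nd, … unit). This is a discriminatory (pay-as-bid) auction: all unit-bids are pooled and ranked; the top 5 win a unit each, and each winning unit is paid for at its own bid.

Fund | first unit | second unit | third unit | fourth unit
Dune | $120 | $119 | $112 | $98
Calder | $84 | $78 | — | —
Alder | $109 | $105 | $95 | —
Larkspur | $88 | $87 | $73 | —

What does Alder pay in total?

Alder pays $214

Merging the schedules and taking the best 5: 120 (Dune-1), 119 (Dune-2), 112 (Dune-3), 109 (Alder-1), 105 (Alder-2)
Next rejected bid: $98 (not a price — pay-as-bid).
Alder's winning unit-bids: 109 + 105 = $214.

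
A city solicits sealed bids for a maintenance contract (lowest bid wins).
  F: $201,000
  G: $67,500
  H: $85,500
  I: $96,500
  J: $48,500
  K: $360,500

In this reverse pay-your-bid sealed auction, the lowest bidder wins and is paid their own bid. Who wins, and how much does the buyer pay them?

J is paid $48,500

Bids ranked: 48,500 (J) < 67,500 (G) < 85,500 (H) < 96,500 (I) < 201,000 (F) < 360,500 (K)
J is lowest → is paid own bid, $48,500.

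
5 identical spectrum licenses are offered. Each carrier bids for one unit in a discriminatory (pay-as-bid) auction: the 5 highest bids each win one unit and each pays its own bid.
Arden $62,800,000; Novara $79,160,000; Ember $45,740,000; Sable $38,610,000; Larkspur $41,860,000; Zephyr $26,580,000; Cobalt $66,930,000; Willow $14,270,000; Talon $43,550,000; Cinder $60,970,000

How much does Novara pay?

Sorting: 79,160,000 (Novara), 66,930,000 (Cobalt), 62,800,000 (Arden), 60,970,000 (Cinder), 45,740,000 (Ember), 43,550,000 (Talon), 41,860,000 (Larkspur), …
Winners (5 units): Novara, Cobalt, Arden, Cinder, Ember.
Novara wins → own bid $79,160,000.

Novara pays $79,160,000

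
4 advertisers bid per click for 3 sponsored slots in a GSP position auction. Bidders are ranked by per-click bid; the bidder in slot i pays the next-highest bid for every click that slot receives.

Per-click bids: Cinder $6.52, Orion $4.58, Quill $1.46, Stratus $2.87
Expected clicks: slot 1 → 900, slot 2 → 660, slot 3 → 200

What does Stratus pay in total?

Ranked by bid: $6.52 (Cinder) > $4.58 (Orion) > $2.87 (Stratus) > $1.46 (Quill)
Stratus holds slot 3 → pays next bid $1.46 × 200 clicks = $292.00.

Stratus pays $292.00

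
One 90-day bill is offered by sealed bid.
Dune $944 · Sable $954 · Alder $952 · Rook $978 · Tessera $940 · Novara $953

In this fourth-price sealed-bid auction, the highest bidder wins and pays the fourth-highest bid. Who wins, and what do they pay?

Rook pays $952

Sorting bids: 978 (Rook) > 954 (Sable) > 953 (Novara) > 952 (Alder) > 944 (Dune) > 940 (Tessera)
Rook is highest; pays the fourth-highest bid, $952.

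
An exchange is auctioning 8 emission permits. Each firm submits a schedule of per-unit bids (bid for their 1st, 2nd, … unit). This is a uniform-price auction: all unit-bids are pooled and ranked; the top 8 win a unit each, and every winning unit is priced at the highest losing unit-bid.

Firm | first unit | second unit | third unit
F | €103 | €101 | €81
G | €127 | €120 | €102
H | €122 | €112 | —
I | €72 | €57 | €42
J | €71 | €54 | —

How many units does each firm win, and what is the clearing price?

F 3, G 3, H 2; clearing price €72

Pooled unit-bids ranked (top 8): 127 (G-1), 122 (H-1), 120 (G-2), 112 (H-2), 103 (F-1), 102 (G-3), 101 (F-2), 81 (F-3)
Highest rejected unit-bid = €72.
Allocation: F 3, G 3, H 2.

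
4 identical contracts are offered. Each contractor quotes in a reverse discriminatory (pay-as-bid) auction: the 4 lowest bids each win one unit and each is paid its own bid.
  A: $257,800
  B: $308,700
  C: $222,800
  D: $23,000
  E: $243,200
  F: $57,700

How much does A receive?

A is paid $0

Sorting: 23,000 (D), 57,700 (F), 222,800 (C), 243,200 (E), 257,800 (A), 308,700 (B)
The 4 lowest are D, F, C, E.
A does not win → $0.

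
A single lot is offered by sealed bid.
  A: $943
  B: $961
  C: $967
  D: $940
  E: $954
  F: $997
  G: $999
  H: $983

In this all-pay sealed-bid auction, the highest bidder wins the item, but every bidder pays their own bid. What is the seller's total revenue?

Bids in order: 999 (G) > 997 (F) > 983 (H) > 967 (C) > 961 (B) > 954 (E) > …
Every bidder forfeits their bid regardless of winning.
Revenue = 943 + 961 + 967 + 940 + 954 + 997 + 999 + 983 = $7,744.

Total revenue: $7,744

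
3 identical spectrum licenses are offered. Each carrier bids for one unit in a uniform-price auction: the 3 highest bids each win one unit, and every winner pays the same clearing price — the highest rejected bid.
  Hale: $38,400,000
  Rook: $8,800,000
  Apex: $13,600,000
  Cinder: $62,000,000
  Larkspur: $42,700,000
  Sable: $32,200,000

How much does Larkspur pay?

Ordering the bids: 62,000,000 (Cinder), 42,700,000 (Larkspur), 38,400,000 (Hale), 32,200,000 (Sable), 13,600,000 (Apex), …
Winners (3 units): Cinder, Larkspur, Hale.
First losing bid is Sable's $32,200,000, which sets the uniform price.
Larkspur wins → pays $32,200,000.

Larkspur pays $32,200,000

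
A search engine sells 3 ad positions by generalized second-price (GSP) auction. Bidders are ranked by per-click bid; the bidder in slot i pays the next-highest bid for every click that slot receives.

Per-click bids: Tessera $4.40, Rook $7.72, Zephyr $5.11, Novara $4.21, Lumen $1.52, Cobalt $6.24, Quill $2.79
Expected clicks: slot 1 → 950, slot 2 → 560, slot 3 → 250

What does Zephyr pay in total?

Sorting advertisers: $7.72 (Rook) > $6.24 (Cobalt) > $5.11 (Zephyr) > $4.40 (Tessera) > …
Zephyr holds slot 3 → pays next bid $4.40 × 250 clicks = $1100.00.

Zephyr pays $1100.00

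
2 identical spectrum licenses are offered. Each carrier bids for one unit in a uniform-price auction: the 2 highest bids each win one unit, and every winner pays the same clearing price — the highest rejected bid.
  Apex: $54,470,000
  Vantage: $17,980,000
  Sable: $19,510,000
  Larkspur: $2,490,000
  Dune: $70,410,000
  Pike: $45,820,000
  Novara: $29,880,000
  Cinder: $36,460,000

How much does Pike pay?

Pike pays $0

Sorting: 70,410,000 (Dune), 54,470,000 (Apex), 45,820,000 (Pike), 36,460,000 (Cinder), …
Top 2: Dune, Apex.
Highest unsuccessful bid: $45,820,000 → clearing price.
Pike does not win → pays $0.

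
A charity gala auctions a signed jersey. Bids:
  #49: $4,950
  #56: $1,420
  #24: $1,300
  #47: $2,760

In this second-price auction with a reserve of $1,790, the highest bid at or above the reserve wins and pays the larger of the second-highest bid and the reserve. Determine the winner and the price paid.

#49 pays $2,760

Sorting bids: 4,950 (#49) > 2,760 (#47) > 1,420 (#56) > 1,300 (#24)
Highest eligible bid: #49 at $4,950.
Second-highest bid $2,760 exceeds the reserve $1,790 → payment $2,760.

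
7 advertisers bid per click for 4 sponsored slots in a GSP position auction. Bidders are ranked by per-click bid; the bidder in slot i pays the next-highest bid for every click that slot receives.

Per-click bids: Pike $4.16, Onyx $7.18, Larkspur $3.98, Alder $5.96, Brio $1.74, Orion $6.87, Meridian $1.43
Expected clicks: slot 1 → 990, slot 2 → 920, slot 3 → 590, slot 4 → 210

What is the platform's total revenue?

Ranked by bid: $7.18 (Onyx) > $6.87 (Orion) > $5.96 (Alder) > $4.16 (Pike) > $3.98 (Larkspur) > …
Slot 1: Onyx pays $6.87 × 990 = $6801.30
Slot 2: Orion pays $5.96 × 920 = $5483.20
Slot 3: Alder pays $4.16 × 590 = $2454.40
Slot 4: Pike pays $3.98 × 210 = $835.80
Total = $15574.70

Total revenue: $15574.70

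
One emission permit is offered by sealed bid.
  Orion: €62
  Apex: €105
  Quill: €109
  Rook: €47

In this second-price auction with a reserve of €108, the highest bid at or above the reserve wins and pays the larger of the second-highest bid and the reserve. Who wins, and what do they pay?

Quill pays €108

Rule: the highest bid at or above the reserve wins and pays the larger of the second-highest bid and the reserve.
Bids in order: 109 (Quill) > 105 (Apex) > 62 (Orion) > 47 (Rook)
Quill has the top bid at or above the reserve (€109).
Second-highest bid €105 is below the reserve €108, so the reserve binds → payment €108.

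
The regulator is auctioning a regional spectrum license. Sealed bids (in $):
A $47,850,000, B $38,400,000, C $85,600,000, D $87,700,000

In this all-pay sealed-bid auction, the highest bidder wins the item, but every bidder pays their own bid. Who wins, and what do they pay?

D pays $87,700,000

Bids in order: 87,700,000 (D) > 85,600,000 (C) > 47,850,000 (A) > 38,400,000 (B)
D wins with the top bid; all bids are sunk regardless.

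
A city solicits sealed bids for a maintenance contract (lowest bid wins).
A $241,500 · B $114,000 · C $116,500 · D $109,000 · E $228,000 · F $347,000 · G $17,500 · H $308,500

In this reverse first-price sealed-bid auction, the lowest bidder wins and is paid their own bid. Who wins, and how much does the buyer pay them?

G is paid $17,500

Sorting bids: 17,500 (G) < 109,000 (D) < 114,000 (B) < 116,500 (C) < 228,000 (E) < 241,500 (A) < …
G has the lowest bid and is paid exactly that: $17,500.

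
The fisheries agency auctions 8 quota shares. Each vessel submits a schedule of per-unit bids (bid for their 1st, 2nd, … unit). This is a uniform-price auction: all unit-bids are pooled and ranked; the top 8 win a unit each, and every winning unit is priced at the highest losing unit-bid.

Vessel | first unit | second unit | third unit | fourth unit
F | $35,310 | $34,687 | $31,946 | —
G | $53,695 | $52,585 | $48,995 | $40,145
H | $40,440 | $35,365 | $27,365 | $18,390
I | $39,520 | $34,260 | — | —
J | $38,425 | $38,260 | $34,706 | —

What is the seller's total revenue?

Merging the schedules and taking the best 8: 53,695 (G-1), 52,585 (G-2), 48,995 (G-3), 40,440 (H-1), 40,145 (G-4), 39,520 (I-1), 38,425 (J-1), 38,260 (J-2)
Highest rejected unit-bid = $35,365.
Allocation: G 4, H 1, I 1, J 2. Every unit priced at $35,365.
Revenue = 8 × 35,365 = $282,920.

Total revenue: $282,920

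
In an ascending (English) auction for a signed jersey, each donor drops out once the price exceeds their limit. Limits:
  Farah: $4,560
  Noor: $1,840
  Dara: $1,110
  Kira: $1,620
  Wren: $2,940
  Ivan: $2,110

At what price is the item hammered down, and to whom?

Farah wins at $2,940

Limits in order: 4,560 (Farah) > 2,940 (Wren) > 2,110 (Ivan) > 1,840 (Noor) > 1,620 (Kira) > 1,110 (Dara)
Bidding ends when Wren exits at $2,940; Farah takes it.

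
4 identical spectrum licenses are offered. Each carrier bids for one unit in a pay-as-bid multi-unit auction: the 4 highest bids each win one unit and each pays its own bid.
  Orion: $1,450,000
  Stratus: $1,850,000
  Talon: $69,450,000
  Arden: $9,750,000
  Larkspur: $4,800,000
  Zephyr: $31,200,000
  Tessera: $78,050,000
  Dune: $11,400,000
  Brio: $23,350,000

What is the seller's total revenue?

Total revenue: $202,050,000

Ordering the bids: 78,050,000 (Tessera), 69,450,000 (Talon), 31,200,000 (Zephyr), 23,350,000 (Brio), 11,400,000 (Dune), 9,750,000 (Arden), …
Top 4: Tessera, Talon, Zephyr, Brio.
Total revenue = 78,050,000 + 69,450,000 + 31,200,000 + 23,350,000 = $202,050,000.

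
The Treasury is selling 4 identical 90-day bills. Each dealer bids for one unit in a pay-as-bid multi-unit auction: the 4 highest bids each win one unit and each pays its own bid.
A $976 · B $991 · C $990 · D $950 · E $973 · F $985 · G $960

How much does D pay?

D pays $0

Sorting: 991 (B), 990 (C), 985 (F), 976 (A), 973 (E), 960 (G), …
The 4 highest are B, C, F, A.
D does not win → $0.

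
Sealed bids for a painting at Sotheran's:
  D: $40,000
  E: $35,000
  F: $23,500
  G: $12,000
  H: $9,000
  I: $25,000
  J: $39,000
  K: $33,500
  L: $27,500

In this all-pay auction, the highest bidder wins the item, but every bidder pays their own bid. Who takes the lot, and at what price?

All-pay auction: the highest bidder wins the item, but every bidder pays their own bid.
Bids in order: 40,000 (D) > 39,000 (J) > 35,000 (E) > 33,500 (K) > 27,500 (L) > 25,000 (I) > …
D is highest and takes the item; every bidder forfeits their bid.

D pays $40,000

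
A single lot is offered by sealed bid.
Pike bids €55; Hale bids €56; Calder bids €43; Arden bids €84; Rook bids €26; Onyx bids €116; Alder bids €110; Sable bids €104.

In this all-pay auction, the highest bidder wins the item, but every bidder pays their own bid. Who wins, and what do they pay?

Onyx pays €116

Rule: the highest bidder wins the item, but every bidder pays their own bid.
Bids ranked: 116 (Onyx) > 110 (Alder) > 104 (Sable) > 84 (Arden) > 56 (Hale) > 55 (Pike) > …
Onyx wins with the top bid; all bids are sunk regardless.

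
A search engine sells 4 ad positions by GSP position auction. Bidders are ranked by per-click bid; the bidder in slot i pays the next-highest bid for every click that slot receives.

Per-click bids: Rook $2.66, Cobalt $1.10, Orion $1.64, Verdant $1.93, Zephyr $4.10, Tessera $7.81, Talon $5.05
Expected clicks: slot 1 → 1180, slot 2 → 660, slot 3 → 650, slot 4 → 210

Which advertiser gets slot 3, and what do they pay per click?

Ranked by bid: $7.81 (Tessera) > $5.05 (Talon) > $4.10 (Zephyr) > $2.66 (Rook) > $1.93 (Verdant) > …
Slot 3 goes to the third-ranked bidder, Zephyr, who pays the next bid down: $2.66/click.

Zephyr; $2.66 per click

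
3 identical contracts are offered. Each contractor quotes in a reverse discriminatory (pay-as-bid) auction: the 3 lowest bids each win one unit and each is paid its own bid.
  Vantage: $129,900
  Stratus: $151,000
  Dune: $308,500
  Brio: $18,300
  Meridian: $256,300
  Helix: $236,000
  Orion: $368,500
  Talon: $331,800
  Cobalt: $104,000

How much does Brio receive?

Brio is paid $18,300

Bids ranked low→high: 18,300 (Brio), 104,000 (Cobalt), 129,900 (Vantage), 151,000 (Stratus), 236,000 (Helix), …
Lowest 3: Brio, Cobalt, Vantage.
Brio wins → own bid $18,300.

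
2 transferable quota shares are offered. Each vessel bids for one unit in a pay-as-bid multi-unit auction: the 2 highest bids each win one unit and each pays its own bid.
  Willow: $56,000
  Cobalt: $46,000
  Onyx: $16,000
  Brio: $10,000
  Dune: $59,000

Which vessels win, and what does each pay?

Ordering the bids: 59,000 (Dune), 56,000 (Willow), 46,000 (Cobalt), 16,000 (Onyx), …
The 2 highest are Dune, Willow.
Each winner pays its own bid: Dune $59,000, Willow $56,000.

Dune $59,000, Willow $56,000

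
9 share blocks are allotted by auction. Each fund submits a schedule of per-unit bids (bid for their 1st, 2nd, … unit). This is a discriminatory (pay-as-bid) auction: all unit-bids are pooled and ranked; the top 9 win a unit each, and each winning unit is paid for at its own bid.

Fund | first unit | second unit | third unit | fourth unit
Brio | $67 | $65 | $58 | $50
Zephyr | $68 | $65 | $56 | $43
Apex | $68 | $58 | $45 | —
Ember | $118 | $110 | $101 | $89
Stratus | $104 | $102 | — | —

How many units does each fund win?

Apex 1, Brio 1, Ember 4, Stratus 2, Zephyr 1

Merging the schedules and taking the best 9: 118 (Ember-1), 110 (Ember-2), 104 (Stratus-1), 102 (Stratus-2), 101 (Ember-3), 89 (Ember-4), 68 (Zephyr-1), 68 (Apex-1), 67 (Brio-1)
Next rejected bid: $65 (not a price — pay-as-bid).
Allocation: Apex 1, Brio 1, Ember 4, Stratus 2, Zephyr 1.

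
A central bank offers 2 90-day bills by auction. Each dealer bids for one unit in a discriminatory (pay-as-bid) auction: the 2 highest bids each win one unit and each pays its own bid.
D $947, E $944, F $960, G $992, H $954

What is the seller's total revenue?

Total revenue: $1,952

Sorting: 992 (G), 960 (F), 954 (H), 947 (D), …
Winners (2 units): G, F.
Total revenue = 992 + 960 = $1,952.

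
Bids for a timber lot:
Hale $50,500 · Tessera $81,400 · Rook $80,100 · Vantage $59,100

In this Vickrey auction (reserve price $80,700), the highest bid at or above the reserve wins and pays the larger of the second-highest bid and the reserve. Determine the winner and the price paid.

Tessera pays $80,700

Rule: the highest bid at or above the reserve wins and pays the larger of the second-highest bid and the reserve.
Bids in order: 81,400 (Tessera) > 80,100 (Rook) > 59,100 (Vantage) > 50,500 (Hale)
Highest eligible bid: Tessera at $81,400.
Second-highest bid $80,100 is below the reserve $80,700, so the reserve binds → payment $80,700.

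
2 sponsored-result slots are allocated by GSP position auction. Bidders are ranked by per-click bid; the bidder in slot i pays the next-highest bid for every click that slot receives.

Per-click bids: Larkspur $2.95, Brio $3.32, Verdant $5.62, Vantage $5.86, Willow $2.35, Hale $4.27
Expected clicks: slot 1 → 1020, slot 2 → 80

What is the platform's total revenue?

Total revenue: $6074.00

Per-click bids in order: $5.86 (Vantage) > $5.62 (Verdant) > $4.27 (Hale) > …
Slot 1: Vantage pays $5.62 × 1020 = $5732.40
Slot 2: Verdant pays $4.27 × 80 = $341.60
Total = $6074.00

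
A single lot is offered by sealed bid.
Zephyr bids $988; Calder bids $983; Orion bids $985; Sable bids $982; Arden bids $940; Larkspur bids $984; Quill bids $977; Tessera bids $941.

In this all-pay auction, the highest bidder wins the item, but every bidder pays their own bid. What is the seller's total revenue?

Total revenue: $7,780

All-pay auction: the highest bidder wins the item, but every bidder pays their own bid.
Sorting bids: 988 (Zephyr) > 985 (Orion) > 984 (Larkspur) > 983 (Calder) > 982 (Sable) > 977 (Quill) > …
Every bidder forfeits their bid regardless of winning.
Revenue = 988 + 983 + 985 + 982 + 940 + 984 + 977 + 941 = $7,780.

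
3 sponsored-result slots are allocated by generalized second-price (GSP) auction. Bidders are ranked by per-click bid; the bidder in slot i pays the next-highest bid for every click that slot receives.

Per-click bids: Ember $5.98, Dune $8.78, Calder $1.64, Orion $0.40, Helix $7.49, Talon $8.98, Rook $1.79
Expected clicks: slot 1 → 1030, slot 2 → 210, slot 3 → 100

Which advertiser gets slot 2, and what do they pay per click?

Per-click bids in order: $8.98 (Talon) > $8.78 (Dune) > $7.49 (Helix) > $5.98 (Ember) > …
Slot 2 goes to the second-ranked bidder, Dune, who pays the next bid down: $7.49/click.

Dune; $7.49 per click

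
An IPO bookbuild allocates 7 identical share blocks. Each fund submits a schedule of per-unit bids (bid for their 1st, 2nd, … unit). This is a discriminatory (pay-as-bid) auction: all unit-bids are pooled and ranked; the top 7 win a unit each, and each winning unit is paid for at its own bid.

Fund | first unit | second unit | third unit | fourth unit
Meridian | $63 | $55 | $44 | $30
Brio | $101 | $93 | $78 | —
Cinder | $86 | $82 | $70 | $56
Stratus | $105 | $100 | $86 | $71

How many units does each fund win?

Brio 2, Cinder 2, Stratus 3

Merging the schedules and taking the best 7: 105 (Stratus-1), 101 (Brio-1), 100 (Stratus-2), 93 (Brio-2), 86 (Cinder-1), 86 (Stratus-3), 82 (Cinder-2)
Next rejected bid: $78 (not a price — pay-as-bid).
Allocation: Brio 2, Cinder 2, Stratus 3.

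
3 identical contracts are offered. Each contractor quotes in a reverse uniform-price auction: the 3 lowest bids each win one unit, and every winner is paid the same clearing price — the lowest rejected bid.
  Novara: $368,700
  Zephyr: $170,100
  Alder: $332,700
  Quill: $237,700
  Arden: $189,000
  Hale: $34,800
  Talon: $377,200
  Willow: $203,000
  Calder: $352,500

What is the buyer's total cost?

Total cost: $609,000

Sorting: 34,800 (Hale), 170,100 (Zephyr), 189,000 (Arden), 203,000 (Willow), 237,700 (Quill), …
The 3 lowest are Hale, Zephyr, Arden.
First losing bid is Willow's $203,000, which sets the uniform price.
Total cost = 3 × $203,000 = $609,000.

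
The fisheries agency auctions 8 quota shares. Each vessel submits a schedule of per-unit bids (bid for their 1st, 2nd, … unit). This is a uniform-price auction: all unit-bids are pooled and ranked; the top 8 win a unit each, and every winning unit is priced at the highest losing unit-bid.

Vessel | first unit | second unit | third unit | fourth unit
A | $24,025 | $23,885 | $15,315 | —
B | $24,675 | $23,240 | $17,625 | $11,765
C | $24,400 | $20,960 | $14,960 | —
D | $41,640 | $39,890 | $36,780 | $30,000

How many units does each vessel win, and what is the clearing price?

All unit-bids, highest first — top 8: 41,640 (D-1), 39,890 (D-2), 36,780 (D-3), 30,000 (D-4), 24,675 (B-1), 24,400 (C-1), 24,025 (A-1), 23,885 (A-2)
First bid not allocated: $23,240.
Allocation: A 2, B 1, C 1, D 4.

A 2, B 1, C 1, D 4; clearing price $23,240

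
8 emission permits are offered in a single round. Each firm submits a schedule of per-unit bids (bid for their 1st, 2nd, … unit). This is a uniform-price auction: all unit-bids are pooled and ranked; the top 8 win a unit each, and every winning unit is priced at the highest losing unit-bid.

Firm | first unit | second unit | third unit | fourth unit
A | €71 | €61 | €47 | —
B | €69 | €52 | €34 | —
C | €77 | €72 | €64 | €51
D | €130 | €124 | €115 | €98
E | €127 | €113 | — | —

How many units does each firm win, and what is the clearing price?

C 2, D 4, E 2; clearing price €71

Merging the schedules and taking the best 8: 130 (D-1), 127 (E-1), 124 (D-2), 115 (D-3), 113 (E-2), 98 (D-4), 77 (C-1), 72 (C-2)
The (k+1)-th unit-bid is €71.
Allocation: C 2, D 4, E 2.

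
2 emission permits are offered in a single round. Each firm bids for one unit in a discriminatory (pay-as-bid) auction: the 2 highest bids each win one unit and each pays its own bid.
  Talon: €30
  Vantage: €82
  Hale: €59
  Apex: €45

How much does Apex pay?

Apex pays €0

Bids ranked high→low: 82 (Vantage), 59 (Hale), 45 (Apex), 30 (Talon)
The 2 highest are Vantage, Hale.
Apex does not win → €0.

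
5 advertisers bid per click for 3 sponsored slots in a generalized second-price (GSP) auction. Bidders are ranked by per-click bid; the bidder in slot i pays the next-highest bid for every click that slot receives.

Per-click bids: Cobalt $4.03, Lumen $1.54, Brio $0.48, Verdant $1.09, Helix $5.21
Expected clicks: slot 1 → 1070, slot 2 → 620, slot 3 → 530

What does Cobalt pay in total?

Cobalt pays $954.80

Sorting advertisers: $5.21 (Helix) > $4.03 (Cobalt) > $1.54 (Lumen) > $1.09 (Verdant) > …
Cobalt holds slot 2 → pays next bid $1.54 × 620 clicks = $954.80.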